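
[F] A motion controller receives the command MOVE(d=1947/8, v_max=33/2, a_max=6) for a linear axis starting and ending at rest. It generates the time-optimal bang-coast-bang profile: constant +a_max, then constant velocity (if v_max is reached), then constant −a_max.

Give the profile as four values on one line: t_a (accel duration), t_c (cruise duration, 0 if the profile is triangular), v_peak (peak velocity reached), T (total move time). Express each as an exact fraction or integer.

t_a=11/4 t_c=12 v_peak=33/2 T=35/2

(v_max)²/a_max = (33/2)²/6 = 363/8
1947/8 ≥ 363/8 → trapezoidal
t_a = (33/2)/6 = 11/4; v_peak = 33/2
d_cruise = 1947/8 − 363/8 = 198; t_c = 198/(33/2) = 12
T = 2·11/4 + 12 = 35/2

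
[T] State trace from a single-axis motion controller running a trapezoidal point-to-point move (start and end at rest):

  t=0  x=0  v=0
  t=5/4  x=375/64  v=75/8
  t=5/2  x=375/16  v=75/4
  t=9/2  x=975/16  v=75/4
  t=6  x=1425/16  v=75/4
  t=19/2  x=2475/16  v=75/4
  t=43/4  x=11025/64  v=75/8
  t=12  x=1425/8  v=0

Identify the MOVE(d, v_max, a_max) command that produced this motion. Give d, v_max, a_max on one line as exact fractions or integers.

final state: t=12, x=1425/8, v=0 → d = 1425/8
a_max = (75/8−0)/(5/4−0) = 15/2
max v = 75/4 over t∈[5/2,19/2] → v_max = 75/4
check: 75/4·(5/2+7) = 1425/8 ✓

d=1425/8 v_max=75/4 a_max=15/2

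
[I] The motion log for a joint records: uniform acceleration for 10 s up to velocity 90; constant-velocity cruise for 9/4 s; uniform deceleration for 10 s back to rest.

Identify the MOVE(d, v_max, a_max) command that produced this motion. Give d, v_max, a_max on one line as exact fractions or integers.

d=2205/2 v_max=90 a_max=9

a_max = 90/10 = 9
d_a = ½·90·10 = 450; d_c = 90·9/4 = 405/2
d = 2·450 + 405/2 = 2205/2
t_c = 9/4 > 0 ⇒ limit active, v_max = 90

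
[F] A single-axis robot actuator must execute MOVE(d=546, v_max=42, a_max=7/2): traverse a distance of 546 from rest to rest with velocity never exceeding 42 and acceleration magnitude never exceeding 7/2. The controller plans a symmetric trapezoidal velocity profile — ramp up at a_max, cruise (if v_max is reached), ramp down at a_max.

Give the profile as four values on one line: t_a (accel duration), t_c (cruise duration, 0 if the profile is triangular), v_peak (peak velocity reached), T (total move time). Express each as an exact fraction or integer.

v_max²/a_max = 42²/(7/2) = 504
546 ≥ 504 → trapezoidal
t_a = 42/(7/2) = 12; v_peak = 42
d_cruise = 546 − 504 = 42; t_c = 42/42 = 1
T = 2·12 + 1 = 25

t_a=12 t_c=1 v_peak=42 T=25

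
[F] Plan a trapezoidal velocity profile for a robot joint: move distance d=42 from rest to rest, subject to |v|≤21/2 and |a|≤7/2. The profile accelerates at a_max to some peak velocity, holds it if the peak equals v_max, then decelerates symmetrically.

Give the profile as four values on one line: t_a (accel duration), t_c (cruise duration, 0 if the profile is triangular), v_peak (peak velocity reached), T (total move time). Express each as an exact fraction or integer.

v_max²/a_max = (21/2)²/(7/2) = 63/2
42 ≥ 63/2 so v_max reached
t_a = (21/2)/(7/2) = 3; v_peak = 21/2
d_cruise = 42 − 63/2 = 21/2; t_c = (21/2)/(21/2) = 1
T = 2·3 + 1 = 7

t_a=3 t_c=1 v_peak=21/2 T=7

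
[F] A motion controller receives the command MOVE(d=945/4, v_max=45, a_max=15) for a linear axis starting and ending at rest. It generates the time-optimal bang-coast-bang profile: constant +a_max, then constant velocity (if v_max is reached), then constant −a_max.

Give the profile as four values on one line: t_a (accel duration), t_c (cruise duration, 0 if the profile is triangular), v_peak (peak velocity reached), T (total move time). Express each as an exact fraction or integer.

vₘ²/aₘ = 45²/15 = 135
945/4 ≥ 135 → trapezoidal
t_a = 45/15 = 3; v_peak = 45
d_cruise = 945/4 − 135 = 405/4; t_c = (405/4)/45 = 9/4
T = 2·3 + 9/4 = 33/4

t_a=3 t_c=9/4 v_peak=45 T=33/4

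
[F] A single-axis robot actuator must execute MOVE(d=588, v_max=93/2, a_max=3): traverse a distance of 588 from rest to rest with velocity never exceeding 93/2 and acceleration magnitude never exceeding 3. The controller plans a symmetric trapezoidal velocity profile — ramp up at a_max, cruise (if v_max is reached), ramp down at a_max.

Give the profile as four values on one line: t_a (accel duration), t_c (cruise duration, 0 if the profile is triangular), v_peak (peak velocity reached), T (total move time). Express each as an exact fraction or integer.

t_a=14 t_c=0 v_peak=42 T=28

v_max²/a_max = (93/2)²/3 = 2883/4
588 < 2883/4 so t_c = 0
v_peak = √(588·3) = √1764 = 42
t_a = 42/3 = 14; t_c = 0
T = 2·14 = 28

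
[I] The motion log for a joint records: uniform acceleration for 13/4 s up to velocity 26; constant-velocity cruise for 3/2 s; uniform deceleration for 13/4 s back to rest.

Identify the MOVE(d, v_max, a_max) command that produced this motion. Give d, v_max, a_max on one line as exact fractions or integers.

a_max = 26/(13/4) = 8
d_a = ½·26·13/4 = 169/4; d_c = 26·3/2 = 39
d = 2·169/4 + 39 = 247/2
t_c = 3/2 > 0 so v_max = 26

d=247/2 v_max=26 a_max=8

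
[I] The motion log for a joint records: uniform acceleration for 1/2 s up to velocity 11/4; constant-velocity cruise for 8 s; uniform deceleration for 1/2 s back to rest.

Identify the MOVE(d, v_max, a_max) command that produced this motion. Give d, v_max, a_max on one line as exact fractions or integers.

d=187/8 v_max=11/4 a_max=11/2

a_max = (11/4)/(1/2) = 11/2
d_a = ½·11/4·1/2 = 11/16; d_c = 11/4·8 = 22
d = 2·11/16 + 22 = 187/8
t_c = 8 > 0 ⇒ limit active, v_max = 11/4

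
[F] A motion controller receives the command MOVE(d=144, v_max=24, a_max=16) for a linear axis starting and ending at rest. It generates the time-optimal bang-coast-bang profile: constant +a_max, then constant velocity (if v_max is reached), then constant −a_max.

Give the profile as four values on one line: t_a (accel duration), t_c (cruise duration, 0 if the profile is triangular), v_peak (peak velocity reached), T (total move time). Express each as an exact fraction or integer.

v_max²/a_max = 24²/16 = 36
144 ≥ 36 ⇒ cruise phase
t_a = 24/16 = 3/2; v_peak = 24
d_cruise = 144 − 36 = 108; t_c = 108/24 = 9/2
T = 2·3/2 + 9/2 = 15/2

t_a=3/2 t_c=9/2 v_peak=24 T=15/2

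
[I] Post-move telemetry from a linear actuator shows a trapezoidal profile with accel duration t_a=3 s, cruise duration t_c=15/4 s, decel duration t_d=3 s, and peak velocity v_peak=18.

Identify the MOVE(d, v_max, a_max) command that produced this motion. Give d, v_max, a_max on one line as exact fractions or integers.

d=243/2 v_max=18 a_max=6

a_max = 18/3 = 6
d_a = ½·18·3 = 27; d_c = 18·15/4 = 135/2
d = 2·27 + 135/2 = 243/2
t_c = 15/4 > 0 ⇒ limit active, v_max = 18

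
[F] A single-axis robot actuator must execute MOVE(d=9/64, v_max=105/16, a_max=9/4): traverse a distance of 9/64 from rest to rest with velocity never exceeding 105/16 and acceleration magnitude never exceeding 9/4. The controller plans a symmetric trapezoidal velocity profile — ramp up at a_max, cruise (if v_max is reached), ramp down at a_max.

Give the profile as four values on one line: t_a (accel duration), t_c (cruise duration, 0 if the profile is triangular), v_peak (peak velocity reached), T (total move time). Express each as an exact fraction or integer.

t_a=1/4 t_c=0 v_peak=9/16 T=1/2

vₘ²/aₘ = (105/16)²/(9/4) = 1225/64
9/64 < 1225/64 so t_c = 0
v_peak = √(9/64·9/4) = √(81/256) = 9/16
t_a = (9/16)/(9/4) = 1/4; t_c = 0
T = 2·1/4 = 1/2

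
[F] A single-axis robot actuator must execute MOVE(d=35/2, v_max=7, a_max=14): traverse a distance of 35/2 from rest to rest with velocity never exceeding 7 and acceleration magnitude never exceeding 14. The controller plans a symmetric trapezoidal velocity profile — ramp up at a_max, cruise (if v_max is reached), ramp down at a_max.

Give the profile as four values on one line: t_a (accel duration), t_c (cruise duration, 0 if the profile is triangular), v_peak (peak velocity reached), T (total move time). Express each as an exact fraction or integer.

t_a=1/2 t_c=2 v_peak=7 T=3

vₘ²/aₘ = 7²/14 = 7/2
35/2 ≥ 7/2 ⇒ cruise phase
t_a = 7/14 = 1/2; v_peak = 7
d_cruise = 35/2 − 7/2 = 14; t_c = 14/7 = 2
T = 2·1/2 + 2 = 3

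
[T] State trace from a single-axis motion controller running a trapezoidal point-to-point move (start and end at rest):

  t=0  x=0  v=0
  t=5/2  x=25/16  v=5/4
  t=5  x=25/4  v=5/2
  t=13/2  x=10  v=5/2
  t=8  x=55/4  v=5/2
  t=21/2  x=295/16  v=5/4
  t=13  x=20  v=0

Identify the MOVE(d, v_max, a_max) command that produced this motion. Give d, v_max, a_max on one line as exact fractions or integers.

final state: t=13, x=20, v=0 → d = 20
a_max = (5/4−0)/(5/2−0) = 1/2
max v = 5/2 over t∈[5,8] → v_max = 5/2
check: 5/2·(5+3) = 20 ✓

d=20 v_max=5/2 a_max=1/2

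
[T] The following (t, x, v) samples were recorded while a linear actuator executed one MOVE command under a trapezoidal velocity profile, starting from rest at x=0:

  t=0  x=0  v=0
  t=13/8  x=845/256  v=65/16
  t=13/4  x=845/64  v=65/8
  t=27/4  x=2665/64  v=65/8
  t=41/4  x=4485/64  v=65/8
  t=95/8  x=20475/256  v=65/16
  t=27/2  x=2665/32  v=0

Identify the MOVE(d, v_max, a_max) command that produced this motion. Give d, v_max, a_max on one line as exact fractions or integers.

final state: t=27/2, x=2665/32, v=0 → d = 2665/32
a_max = (65/16−0)/(13/8−0) = 5/2
max v = 65/8 over t∈[13/4,41/4] → v_max = 65/8
check: 65/8·(13/4+7) = 2665/32 ✓

d=2665/32 v_max=65/8 a_max=5/2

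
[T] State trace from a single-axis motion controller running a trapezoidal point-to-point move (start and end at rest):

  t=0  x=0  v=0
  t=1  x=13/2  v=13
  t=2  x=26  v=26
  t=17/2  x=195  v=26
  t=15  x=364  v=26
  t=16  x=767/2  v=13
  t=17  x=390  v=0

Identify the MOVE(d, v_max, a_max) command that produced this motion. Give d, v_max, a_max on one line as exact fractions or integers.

d=390 v_max=26 a_max=13

final state: t=17, x=390, v=0 → d = 390
a_max = (13−0)/(1−0) = 13
max v = 26 over t∈[2,15] → v_max = 26
check: 26·(2+13) = 390 ✓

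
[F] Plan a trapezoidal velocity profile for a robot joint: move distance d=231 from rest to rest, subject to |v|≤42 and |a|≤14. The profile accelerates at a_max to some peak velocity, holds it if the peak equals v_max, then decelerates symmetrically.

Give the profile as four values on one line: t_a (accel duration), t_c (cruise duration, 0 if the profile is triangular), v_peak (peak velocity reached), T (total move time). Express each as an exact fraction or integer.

v_max²/a_max = 42²/14 = 126
231 ≥ 126 ⇒ cruise phase
t_a = 42/14 = 3; v_peak = 42
d_cruise = 231 − 126 = 105; t_c = 105/42 = 5/2
T = 2·3 + 5/2 = 17/2

t_a=3 t_c=5/2 v_peak=42 T=17/2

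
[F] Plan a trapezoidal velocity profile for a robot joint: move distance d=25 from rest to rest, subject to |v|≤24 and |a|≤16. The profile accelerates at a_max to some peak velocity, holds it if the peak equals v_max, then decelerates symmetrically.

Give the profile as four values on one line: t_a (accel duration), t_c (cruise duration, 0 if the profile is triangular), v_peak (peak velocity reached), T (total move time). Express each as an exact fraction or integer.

v_max²/a_max = 24²/16 = 36
25 < 36 ⇒ no cruise
v_peak = √(25·16) = √400 = 20
t_a = 20/16 = 5/4; t_c = 0
T = 2·5/4 = 5/2

t_a=5/4 t_c=0 v_peak=20 T=5/2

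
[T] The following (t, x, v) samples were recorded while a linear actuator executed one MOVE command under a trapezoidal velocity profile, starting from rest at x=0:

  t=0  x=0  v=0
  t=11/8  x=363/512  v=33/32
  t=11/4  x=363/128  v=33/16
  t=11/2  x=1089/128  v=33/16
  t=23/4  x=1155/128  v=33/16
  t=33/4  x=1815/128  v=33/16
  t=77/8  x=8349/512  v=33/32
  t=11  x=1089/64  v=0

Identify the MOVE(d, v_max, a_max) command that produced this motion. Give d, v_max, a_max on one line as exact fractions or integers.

d=1089/64 v_max=33/16 a_max=3/4

final state: t=11, x=1089/64, v=0 → d = 1089/64
a_max = (33/32−0)/(11/8−0) = 3/4
max v = 33/16 over t∈[11/4,33/4] → v_max = 33/16
check: 33/16·(11/4+11/2) = 1089/64 ✓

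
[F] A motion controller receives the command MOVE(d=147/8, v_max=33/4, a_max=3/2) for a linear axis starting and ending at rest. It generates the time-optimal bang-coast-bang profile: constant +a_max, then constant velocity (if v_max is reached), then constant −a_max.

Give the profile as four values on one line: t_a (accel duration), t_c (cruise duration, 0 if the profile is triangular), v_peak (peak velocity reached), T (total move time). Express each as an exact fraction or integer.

t_a=7/2 t_c=0 v_peak=21/4 T=7

v_max²/a_max = (33/4)²/(3/2) = 363/8
147/8 < 363/8 → triangular
v_peak = √(147/8·3/2) = √(441/16) = 21/4
t_a = (21/4)/(3/2) = 7/2; t_c = 0
T = 2·7/2 = 7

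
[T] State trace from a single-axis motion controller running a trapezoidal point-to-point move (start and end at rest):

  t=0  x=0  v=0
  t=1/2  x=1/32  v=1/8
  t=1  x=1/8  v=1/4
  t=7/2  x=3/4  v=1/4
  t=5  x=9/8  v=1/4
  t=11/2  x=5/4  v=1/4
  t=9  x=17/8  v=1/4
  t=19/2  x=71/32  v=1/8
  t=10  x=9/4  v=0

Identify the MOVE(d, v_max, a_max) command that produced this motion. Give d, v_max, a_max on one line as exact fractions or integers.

d=9/4 v_max=1/4 a_max=1/4

final state: t=10, x=9/4, v=0 → d = 9/4
a_max = (1/8−0)/(1/2−0) = 1/4
max v = 1/4 over t∈[1,9] → v_max = 1/4
check: 1/4·(1+8) = 9/4 ✓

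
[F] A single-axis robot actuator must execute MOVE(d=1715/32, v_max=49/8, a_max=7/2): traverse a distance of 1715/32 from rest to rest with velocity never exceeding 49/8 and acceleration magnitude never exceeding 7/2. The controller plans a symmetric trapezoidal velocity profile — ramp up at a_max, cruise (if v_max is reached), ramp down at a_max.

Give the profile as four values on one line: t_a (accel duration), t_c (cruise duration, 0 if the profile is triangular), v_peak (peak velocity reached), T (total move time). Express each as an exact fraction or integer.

t_a=7/4 t_c=7 v_peak=49/8 T=21/2

(v_max)²/a_max = (49/8)²/(7/2) = 343/32
1715/32 ≥ 343/32 so v_max reached
t_a = (49/8)/(7/2) = 7/4; v_peak = 49/8
d_cruise = 1715/32 − 343/32 = 343/8; t_c = (343/8)/(49/8) = 7
T = 2·7/4 + 7 = 21/2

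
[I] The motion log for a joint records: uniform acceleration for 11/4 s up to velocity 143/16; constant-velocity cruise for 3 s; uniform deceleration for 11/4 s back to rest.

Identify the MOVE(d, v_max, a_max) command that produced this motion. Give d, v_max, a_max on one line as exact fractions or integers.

a_max = (143/16)/(11/4) = 13/4
d_a = ½·143/16·11/4 = 1573/128; d_c = 143/16·3 = 429/16
d = 2·1573/128 + 429/16 = 3289/64
t_c = 3 > 0 → v_max = v_peak = 143/16

d=3289/64 v_max=143/16 a_max=13/4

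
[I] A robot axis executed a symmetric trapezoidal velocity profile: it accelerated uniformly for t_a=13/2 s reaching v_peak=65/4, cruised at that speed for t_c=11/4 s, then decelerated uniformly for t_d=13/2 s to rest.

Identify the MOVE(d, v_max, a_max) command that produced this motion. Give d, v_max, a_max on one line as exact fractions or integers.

d=2405/16 v_max=65/4 a_max=5/2

a_max = (65/4)/(13/2) = 5/2
d_a = ½·65/4·13/2 = 845/16; d_c = 65/4·11/4 = 715/16
d = 2·845/16 + 715/16 = 2405/16
t_c = 11/4 > 0 so v_max = 65/4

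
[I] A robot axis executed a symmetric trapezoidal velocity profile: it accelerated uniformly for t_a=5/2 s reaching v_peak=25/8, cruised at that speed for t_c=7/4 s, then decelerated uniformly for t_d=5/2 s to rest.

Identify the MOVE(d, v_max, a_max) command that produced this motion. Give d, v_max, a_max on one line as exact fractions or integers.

a_max = (25/8)/(5/2) = 5/4
d_a = ½·25/8·5/2 = 125/32; d_c = 25/8·7/4 = 175/32
d = 2·125/32 + 175/32 = 425/32
t_c = 7/4 > 0 → v_max = v_peak = 25/8

d=425/32 v_max=25/8 a_max=5/4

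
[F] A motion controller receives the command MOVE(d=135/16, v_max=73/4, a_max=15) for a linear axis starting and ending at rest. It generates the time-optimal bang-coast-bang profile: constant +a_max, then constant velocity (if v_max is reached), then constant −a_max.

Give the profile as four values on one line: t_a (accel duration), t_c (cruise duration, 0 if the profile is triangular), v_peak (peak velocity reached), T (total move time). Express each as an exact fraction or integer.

(v_max)²/a_max = (73/4)²/15 = 5329/240
135/16 < 5329/240 ⇒ no cruise
v_peak = √(135/16·15) = √(2025/16) = 45/4
t_a = (45/4)/15 = 3/4; t_c = 0
T = 2·3/4 = 3/2

t_a=3/4 t_c=0 v_peak=45/4 T=3/2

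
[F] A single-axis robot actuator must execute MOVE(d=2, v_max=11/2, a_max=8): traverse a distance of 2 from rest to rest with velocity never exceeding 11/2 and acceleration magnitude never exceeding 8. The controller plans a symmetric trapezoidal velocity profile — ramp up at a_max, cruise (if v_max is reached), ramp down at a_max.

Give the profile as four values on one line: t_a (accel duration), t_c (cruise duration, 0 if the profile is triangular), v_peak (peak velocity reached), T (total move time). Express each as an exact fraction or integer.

t_a=1/2 t_c=0 v_peak=4 T=1

vₘ²/aₘ = (11/2)²/8 = 121/32
2 < 121/32 so t_c = 0
v_peak = √(2·8) = √16 = 4
t_a = 4/8 = 1/2; t_c = 0
T = 2·1/2 = 1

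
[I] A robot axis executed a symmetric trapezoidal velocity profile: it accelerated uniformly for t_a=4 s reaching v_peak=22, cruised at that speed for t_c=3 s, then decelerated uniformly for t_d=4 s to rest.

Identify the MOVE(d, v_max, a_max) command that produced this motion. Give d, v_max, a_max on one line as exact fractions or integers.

a_max = 22/4 = 11/2
d_a = ½·22·4 = 44; d_c = 22·3 = 66
d = 2·44 + 66 = 154
t_c = 3 > 0 ⇒ limit active, v_max = 22

d=154 v_max=22 a_max=11/2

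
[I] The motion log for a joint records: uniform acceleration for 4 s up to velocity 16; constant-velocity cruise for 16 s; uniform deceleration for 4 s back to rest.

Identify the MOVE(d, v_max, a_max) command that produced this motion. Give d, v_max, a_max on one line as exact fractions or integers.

d=320 v_max=16 a_max=4

a_max = 16/4 = 4
d_a = ½·16·4 = 32; d_c = 16·16 = 256
d = 2·32 + 256 = 320
t_c = 16 > 0 → v_max = v_peak = 16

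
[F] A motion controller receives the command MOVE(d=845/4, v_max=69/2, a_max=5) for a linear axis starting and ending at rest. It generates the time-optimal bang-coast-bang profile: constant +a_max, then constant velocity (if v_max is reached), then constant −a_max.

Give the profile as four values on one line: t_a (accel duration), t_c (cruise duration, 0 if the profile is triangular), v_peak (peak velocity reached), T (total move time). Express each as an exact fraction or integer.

v_max²/a_max = (69/2)²/5 = 4761/20
845/4 < 4761/20 ⇒ no cruise
v_peak = √(845/4·5) = √(4225/4) = 65/2
t_a = (65/2)/5 = 13/2; t_c = 0
T = 2·13/2 = 13

t_a=13/2 t_c=0 v_peak=65/2 T=13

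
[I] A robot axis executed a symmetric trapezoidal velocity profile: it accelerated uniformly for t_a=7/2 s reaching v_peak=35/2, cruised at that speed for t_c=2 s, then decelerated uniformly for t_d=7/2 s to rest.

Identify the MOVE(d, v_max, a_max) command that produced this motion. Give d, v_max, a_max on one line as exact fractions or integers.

a_max = (35/2)/(7/2) = 5
d_a = ½·35/2·7/2 = 245/8; d_c = 35/2·2 = 35
d = 2·245/8 + 35 = 385/4
t_c = 2 > 0 so v_max = 35/2

d=385/4 v_max=35/2 a_max=5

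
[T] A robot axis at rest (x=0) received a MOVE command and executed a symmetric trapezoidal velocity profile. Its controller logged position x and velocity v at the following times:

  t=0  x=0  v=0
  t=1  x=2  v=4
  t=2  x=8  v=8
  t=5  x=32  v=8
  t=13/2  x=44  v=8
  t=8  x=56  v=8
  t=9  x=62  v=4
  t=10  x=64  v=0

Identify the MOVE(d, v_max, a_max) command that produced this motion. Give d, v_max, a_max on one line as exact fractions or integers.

final state: t=10, x=64, v=0 → d = 64
a_max = (4−0)/(1−0) = 4
max v = 8 over t∈[2,8] → v_max = 8
check: 8·(2+6) = 64 ✓

d=64 v_max=8 a_max=4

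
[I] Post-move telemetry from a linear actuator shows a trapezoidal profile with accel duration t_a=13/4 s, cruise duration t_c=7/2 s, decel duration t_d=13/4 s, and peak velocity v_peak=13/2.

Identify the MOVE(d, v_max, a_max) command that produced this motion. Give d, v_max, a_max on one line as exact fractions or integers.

a_max = (13/2)/(13/4) = 2
d_a = ½·13/2·13/4 = 169/16; d_c = 13/2·7/2 = 91/4
d = 2·169/16 + 91/4 = 351/8
t_c = 7/2 > 0 so v_max = 13/2

d=351/8 v_max=13/2 a_max=2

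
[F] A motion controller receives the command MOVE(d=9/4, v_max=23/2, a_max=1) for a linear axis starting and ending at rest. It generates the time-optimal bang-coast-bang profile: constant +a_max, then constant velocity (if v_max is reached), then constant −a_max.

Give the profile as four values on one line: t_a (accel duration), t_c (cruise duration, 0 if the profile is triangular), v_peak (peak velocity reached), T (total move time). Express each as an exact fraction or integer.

vₘ²/aₘ = (23/2)²/1 = 529/4
9/4 < 529/4 so t_c = 0
v_peak = √(9/4·1) = √(9/4) = 3/2
t_a = (3/2)/1 = 3/2; t_c = 0
T = 2·3/2 = 3

t_a=3/2 t_c=0 v_peak=3/2 T=3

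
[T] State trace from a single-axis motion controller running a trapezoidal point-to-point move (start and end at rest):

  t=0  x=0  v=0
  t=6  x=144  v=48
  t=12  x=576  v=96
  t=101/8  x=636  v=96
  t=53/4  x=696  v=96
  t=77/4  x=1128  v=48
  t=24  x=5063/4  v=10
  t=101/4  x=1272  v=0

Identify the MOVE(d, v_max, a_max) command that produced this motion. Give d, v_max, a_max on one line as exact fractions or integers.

d=1272 v_max=96 a_max=8

final state: t=101/4, x=1272, v=0 → d = 1272
a_max = (48−0)/(6−0) = 8
max v = 96 over t∈[12,53/4] → v_max = 96
check: 96·(12+5/4) = 1272 ✓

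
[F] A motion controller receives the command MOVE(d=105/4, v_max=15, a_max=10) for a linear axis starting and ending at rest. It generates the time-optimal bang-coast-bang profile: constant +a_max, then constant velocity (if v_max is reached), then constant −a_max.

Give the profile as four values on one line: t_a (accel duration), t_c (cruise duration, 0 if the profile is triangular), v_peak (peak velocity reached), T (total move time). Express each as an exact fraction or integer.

v_max²/a_max = 15²/10 = 45/2
105/4 ≥ 45/2 ⇒ cruise phase
t_a = 15/10 = 3/2; v_peak = 15
d_cruise = 105/4 − 45/2 = 15/4; t_c = (15/4)/15 = 1/4
T = 2·3/2 + 1/4 = 13/4

t_a=3/2 t_c=1/4 v_peak=15 T=13/4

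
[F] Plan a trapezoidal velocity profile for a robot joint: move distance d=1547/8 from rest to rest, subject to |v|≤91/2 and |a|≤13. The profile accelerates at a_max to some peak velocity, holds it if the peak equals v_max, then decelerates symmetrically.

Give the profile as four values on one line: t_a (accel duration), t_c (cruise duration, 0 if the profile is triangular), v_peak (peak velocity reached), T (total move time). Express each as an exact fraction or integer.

vₘ²/aₘ = (91/2)²/13 = 637/4
1547/8 ≥ 637/4 so v_max reached
t_a = (91/2)/13 = 7/2; v_peak = 91/2
d_cruise = 1547/8 − 637/4 = 273/8; t_c = (273/8)/(91/2) = 3/4
T = 2·7/2 + 3/4 = 31/4

t_a=7/2 t_c=3/4 v_peak=91/2 T=31/4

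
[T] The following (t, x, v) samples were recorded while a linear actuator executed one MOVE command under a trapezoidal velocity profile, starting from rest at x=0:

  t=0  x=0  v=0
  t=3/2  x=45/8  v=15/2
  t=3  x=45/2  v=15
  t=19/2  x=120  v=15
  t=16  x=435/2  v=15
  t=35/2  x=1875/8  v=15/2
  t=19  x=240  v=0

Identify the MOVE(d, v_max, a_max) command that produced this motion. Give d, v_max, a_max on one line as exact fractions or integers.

final state: t=19, x=240, v=0 → d = 240
a_max = (15/2−0)/(3/2−0) = 5
max v = 15 over t∈[3,16] → v_max = 15
check: 15·(3+13) = 240 ✓

d=240 v_max=15 a_max=5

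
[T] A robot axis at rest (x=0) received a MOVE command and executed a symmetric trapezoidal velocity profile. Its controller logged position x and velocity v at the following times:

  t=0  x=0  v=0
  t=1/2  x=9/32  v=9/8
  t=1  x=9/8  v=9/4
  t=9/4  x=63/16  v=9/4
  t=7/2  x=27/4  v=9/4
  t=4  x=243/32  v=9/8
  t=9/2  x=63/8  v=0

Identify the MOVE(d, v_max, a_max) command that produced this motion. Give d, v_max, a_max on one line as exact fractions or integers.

final state: t=9/2, x=63/8, v=0 → d = 63/8
a_max = (9/8−0)/(1/2−0) = 9/4
max v = 9/4 over t∈[1,7/2] → v_max = 9/4
check: 9/4·(1+5/2) = 63/8 ✓

d=63/8 v_max=9/4 a_max=9/4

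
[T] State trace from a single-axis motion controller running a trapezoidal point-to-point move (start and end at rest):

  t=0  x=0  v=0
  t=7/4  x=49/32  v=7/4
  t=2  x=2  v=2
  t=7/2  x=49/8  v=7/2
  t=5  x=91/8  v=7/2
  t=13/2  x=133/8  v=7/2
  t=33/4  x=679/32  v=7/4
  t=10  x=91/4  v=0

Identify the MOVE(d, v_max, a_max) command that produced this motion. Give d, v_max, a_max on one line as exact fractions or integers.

d=91/4 v_max=7/2 a_max=1

final state: t=10, x=91/4, v=0 → d = 91/4
a_max = (7/4−0)/(7/4−0) = 1
max v = 7/2 over t∈[7/2,13/2] → v_max = 7/2
check: 7/2·(7/2+3) = 91/4 ✓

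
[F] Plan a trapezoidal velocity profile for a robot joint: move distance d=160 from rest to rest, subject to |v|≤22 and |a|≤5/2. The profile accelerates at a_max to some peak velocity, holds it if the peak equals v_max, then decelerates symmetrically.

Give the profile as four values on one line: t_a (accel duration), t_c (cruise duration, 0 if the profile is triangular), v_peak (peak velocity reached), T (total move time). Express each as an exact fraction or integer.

t_a=8 t_c=0 v_peak=20 T=16

(v_max)²/a_max = 22²/(5/2) = 968/5
160 < 968/5 ⇒ no cruise
v_peak = √(160·5/2) = √400 = 20
t_a = 20/(5/2) = 8; t_c = 0
T = 2·8 = 16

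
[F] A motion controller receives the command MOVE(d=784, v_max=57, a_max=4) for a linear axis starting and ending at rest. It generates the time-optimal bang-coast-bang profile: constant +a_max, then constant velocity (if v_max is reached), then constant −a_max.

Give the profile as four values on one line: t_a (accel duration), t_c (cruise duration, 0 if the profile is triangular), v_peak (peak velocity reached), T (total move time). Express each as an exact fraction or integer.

vₘ²/aₘ = 57²/4 = 3249/4
784 < 3249/4 → triangular
v_peak = √(784·4) = √3136 = 56
t_a = 56/4 = 14; t_c = 0
T = 2·14 = 28

t_a=14 t_c=0 v_peak=56 T=28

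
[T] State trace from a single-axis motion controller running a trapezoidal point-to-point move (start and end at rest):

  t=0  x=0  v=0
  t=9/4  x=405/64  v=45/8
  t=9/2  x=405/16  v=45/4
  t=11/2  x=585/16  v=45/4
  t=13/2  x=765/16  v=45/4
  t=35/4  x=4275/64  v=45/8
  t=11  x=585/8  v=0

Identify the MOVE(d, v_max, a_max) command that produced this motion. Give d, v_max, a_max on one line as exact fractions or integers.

d=585/8 v_max=45/4 a_max=5/2

final state: t=11, x=585/8, v=0 → d = 585/8
a_max = (45/8−0)/(9/4−0) = 5/2
max v = 45/4 over t∈[9/2,13/2] → v_max = 45/4
check: 45/4·(9/2+2) = 585/8 ✓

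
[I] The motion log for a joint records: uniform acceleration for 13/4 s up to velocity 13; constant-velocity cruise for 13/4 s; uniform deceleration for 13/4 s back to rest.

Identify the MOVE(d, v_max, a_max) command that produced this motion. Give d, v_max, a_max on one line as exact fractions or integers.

d=169/2 v_max=13 a_max=4

a_max = 13/(13/4) = 4
d_a = ½·13·13/4 = 169/8; d_c = 13·13/4 = 169/4
d = 2·169/8 + 169/4 = 169/2
t_c = 13/4 > 0 → v_max = v_peak = 13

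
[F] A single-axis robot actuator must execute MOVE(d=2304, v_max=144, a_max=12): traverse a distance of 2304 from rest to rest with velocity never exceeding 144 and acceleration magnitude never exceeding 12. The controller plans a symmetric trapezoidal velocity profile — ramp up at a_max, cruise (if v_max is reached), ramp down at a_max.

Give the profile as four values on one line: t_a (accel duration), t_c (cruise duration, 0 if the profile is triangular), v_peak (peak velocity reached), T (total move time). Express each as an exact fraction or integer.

t_a=12 t_c=4 v_peak=144 T=28

v_max²/a_max = 144²/12 = 1728
2304 ≥ 1728 so v_max reached
t_a = 144/12 = 12; v_peak = 144
d_cruise = 2304 − 1728 = 576; t_c = 576/144 = 4
T = 2·12 + 4 = 28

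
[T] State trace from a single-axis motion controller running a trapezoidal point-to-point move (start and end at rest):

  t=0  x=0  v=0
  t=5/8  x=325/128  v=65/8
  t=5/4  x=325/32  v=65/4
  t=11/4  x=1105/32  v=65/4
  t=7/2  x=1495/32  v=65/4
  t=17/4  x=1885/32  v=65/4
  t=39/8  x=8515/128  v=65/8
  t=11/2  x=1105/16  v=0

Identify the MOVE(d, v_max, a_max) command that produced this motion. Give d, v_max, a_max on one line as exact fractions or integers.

final state: t=11/2, x=1105/16, v=0 → d = 1105/16
a_max = (65/8−0)/(5/8−0) = 13
max v = 65/4 over t∈[5/4,17/4] → v_max = 65/4
check: 65/4·(5/4+3) = 1105/16 ✓

d=1105/16 v_max=65/4 a_max=13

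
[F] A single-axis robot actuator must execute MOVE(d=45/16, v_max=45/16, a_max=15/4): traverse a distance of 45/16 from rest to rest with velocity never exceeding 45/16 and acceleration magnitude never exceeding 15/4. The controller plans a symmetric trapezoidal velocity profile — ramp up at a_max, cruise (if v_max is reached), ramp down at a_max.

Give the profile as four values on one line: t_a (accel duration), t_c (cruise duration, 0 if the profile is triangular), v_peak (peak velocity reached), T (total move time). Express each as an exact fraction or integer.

t_a=3/4 t_c=1/4 v_peak=45/16 T=7/4

v_max²/a_max = (45/16)²/(15/4) = 135/64
45/16 ≥ 135/64 so v_max reached
t_a = (45/16)/(15/4) = 3/4; v_peak = 45/16
d_cruise = 45/16 − 135/64 = 45/64; t_c = (45/64)/(45/16) = 1/4
T = 2·3/4 + 1/4 = 7/4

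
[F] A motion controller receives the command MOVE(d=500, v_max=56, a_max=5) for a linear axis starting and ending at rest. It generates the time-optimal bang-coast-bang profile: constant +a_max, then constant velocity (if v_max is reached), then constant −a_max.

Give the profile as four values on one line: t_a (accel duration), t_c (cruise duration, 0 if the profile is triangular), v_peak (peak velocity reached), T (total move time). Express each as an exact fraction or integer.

t_a=10 t_c=0 v_peak=50 T=20

(v_max)²/a_max = 56²/5 = 3136/5
500 < 3136/5 → triangular
v_peak = √(500·5) = √2500 = 50
t_a = 50/5 = 10; t_c = 0
T = 2·10 = 20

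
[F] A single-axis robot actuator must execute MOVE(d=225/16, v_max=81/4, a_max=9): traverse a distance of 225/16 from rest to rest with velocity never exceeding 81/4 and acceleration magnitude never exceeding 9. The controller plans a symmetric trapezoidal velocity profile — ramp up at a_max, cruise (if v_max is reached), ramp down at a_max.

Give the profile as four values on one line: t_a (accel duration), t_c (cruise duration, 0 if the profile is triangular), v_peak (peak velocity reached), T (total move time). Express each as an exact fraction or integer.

vₘ²/aₘ = (81/4)²/9 = 729/16
225/16 < 729/16 ⇒ no cruise
v_peak = √(225/16·9) = √(2025/16) = 45/4
t_a = (45/4)/9 = 5/4; t_c = 0
T = 2·5/4 = 5/2

t_a=5/4 t_c=0 v_peak=45/4 T=5/2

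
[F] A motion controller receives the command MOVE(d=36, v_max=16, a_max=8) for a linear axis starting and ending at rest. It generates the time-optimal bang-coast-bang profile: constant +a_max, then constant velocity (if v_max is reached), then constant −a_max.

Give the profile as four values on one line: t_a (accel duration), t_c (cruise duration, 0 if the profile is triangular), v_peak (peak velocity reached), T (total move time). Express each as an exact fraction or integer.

t_a=2 t_c=1/4 v_peak=16 T=17/4

(v_max)²/a_max = 16²/8 = 32
36 ≥ 32 so v_max reached
t_a = 16/8 = 2; v_peak = 16
d_cruise = 36 − 32 = 4; t_c = 4/16 = 1/4
T = 2·2 + 1/4 = 17/4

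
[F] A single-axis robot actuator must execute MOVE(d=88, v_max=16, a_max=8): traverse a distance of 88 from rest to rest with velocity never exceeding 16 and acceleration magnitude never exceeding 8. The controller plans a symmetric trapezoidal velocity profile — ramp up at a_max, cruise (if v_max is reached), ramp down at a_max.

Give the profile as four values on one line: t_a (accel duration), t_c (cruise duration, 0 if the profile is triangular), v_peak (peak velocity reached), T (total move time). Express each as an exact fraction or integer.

vₘ²/aₘ = 16²/8 = 32
88 ≥ 32 so v_max reached
t_a = 16/8 = 2; v_peak = 16
d_cruise = 88 − 32 = 56; t_c = 56/16 = 7/2
T = 2·2 + 7/2 = 15/2

t_a=2 t_c=7/2 v_peak=16 T=15/2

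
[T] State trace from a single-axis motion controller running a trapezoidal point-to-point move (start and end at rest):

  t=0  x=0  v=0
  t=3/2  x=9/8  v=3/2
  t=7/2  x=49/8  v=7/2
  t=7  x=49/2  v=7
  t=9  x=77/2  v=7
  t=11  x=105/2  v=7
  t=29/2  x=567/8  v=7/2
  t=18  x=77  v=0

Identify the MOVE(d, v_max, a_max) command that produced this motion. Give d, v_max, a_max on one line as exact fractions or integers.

final state: t=18, x=77, v=0 → d = 77
a_max = (3/2−0)/(3/2−0) = 1
max v = 7 over t∈[7,11] → v_max = 7
check: 7·(7+4) = 77 ✓

d=77 v_max=7 a_max=1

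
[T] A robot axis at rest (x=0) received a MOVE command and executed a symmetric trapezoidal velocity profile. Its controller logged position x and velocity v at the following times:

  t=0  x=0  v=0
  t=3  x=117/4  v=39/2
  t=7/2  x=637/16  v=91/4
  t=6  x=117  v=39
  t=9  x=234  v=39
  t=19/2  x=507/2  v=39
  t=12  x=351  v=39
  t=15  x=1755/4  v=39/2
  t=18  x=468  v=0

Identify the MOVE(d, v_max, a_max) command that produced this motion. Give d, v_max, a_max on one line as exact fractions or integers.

d=468 v_max=39 a_max=13/2

final state: t=18, x=468, v=0 → d = 468
a_max = (39/2−0)/(3−0) = 13/2
max v = 39 over t∈[6,12] → v_max = 39
check: 39·(6+6) = 468 ✓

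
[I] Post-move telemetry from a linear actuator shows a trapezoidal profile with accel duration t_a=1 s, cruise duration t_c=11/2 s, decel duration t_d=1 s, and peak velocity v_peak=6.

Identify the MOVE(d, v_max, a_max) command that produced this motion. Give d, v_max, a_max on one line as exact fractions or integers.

d=39 v_max=6 a_max=6

a_max = 6/1 = 6
d_a = ½·6·1 = 3; d_c = 6·11/2 = 33
d = 2·3 + 33 = 39
t_c = 11/2 > 0 → v_max = v_peak = 6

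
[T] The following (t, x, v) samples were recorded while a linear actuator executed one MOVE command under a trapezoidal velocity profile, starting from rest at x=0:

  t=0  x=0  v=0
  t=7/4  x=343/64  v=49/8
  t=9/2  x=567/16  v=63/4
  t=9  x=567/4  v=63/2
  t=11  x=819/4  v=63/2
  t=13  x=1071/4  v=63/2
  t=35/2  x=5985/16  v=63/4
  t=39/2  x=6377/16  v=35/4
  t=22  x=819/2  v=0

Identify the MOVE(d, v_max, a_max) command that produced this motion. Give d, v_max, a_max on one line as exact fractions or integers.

final state: t=22, x=819/2, v=0 → d = 819/2
a_max = (49/8−0)/(7/4−0) = 7/2
max v = 63/2 over t∈[9,13] → v_max = 63/2
check: 63/2·(9+4) = 819/2 ✓

d=819/2 v_max=63/2 a_max=7/2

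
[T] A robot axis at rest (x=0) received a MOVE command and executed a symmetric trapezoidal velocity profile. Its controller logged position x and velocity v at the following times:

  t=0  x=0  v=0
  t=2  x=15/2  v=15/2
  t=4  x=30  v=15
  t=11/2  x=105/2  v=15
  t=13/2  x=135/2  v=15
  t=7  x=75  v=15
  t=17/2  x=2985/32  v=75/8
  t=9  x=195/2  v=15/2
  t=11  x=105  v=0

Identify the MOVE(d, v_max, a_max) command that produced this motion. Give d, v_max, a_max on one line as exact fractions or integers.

final state: t=11, x=105, v=0 → d = 105
a_max = (15/2−0)/(2−0) = 15/4
max v = 15 over t∈[4,7] → v_max = 15
check: 15·(4+3) = 105 ✓

d=105 v_max=15 a_max=15/4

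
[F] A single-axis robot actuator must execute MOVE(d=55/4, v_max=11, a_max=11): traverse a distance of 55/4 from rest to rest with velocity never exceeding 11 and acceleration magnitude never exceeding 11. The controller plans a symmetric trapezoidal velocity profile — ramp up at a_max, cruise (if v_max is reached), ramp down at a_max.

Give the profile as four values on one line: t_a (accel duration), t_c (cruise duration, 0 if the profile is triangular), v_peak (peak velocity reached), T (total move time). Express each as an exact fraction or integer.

v_max²/a_max = 11²/11 = 11
55/4 ≥ 11 so v_max reached
t_a = 11/11 = 1; v_peak = 11
d_cruise = 55/4 − 11 = 11/4; t_c = (11/4)/11 = 1/4
T = 2·1 + 1/4 = 9/4

t_a=1 t_c=1/4 v_peak=11 T=9/4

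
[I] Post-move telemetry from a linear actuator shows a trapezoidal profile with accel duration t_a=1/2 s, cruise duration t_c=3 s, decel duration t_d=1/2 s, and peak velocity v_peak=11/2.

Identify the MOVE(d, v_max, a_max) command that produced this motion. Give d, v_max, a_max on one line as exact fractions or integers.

d=77/4 v_max=11/2 a_max=11

a_max = (11/2)/(1/2) = 11
d_a = ½·11/2·1/2 = 11/8; d_c = 11/2·3 = 33/2
d = 2·11/8 + 33/2 = 77/4
t_c = 3 > 0 → v_max = v_peak = 11/2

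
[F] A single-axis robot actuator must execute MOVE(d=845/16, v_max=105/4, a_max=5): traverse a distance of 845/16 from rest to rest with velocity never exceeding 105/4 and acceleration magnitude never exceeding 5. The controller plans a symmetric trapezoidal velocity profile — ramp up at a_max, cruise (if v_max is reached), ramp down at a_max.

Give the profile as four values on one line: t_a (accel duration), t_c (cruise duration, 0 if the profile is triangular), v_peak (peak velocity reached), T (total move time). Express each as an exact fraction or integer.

vₘ²/aₘ = (105/4)²/5 = 2205/16
845/16 < 2205/16 ⇒ no cruise
v_peak = √(845/16·5) = √(4225/16) = 65/4
t_a = (65/4)/5 = 13/4; t_c = 0
T = 2·13/4 = 13/2

t_a=13/4 t_c=0 v_peak=65/4 T=13/2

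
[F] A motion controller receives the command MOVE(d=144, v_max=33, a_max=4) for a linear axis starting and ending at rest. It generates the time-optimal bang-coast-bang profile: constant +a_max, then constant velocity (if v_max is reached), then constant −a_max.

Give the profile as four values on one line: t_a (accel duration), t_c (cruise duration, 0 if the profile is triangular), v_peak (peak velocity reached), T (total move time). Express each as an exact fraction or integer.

t_a=6 t_c=0 v_peak=24 T=12

v_max²/a_max = 33²/4 = 1089/4
144 < 1089/4 so t_c = 0
v_peak = √(144·4) = √576 = 24
t_a = 24/4 = 6; t_c = 0
T = 2·6 = 12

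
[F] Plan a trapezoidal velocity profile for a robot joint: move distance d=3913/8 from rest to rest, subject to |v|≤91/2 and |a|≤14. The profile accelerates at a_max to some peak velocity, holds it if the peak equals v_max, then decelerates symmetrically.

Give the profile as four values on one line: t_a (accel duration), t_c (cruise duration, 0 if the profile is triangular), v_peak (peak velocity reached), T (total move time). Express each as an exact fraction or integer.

(v_max)²/a_max = (91/2)²/14 = 1183/8
3913/8 ≥ 1183/8 so v_max reached
t_a = (91/2)/14 = 13/4; v_peak = 91/2
d_cruise = 3913/8 − 1183/8 = 1365/4; t_c = (1365/4)/(91/2) = 15/2
T = 2·13/4 + 15/2 = 14

t_a=13/4 t_c=15/2 v_peak=91/2 T=14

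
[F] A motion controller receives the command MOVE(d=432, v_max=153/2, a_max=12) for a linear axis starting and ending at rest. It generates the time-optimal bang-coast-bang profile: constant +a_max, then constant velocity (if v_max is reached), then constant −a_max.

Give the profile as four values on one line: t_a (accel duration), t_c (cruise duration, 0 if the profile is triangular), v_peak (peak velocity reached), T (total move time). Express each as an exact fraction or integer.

t_a=6 t_c=0 v_peak=72 T=12

v_max²/a_max = (153/2)²/12 = 7803/16
432 < 7803/16 → triangular
v_peak = √(432·12) = √5184 = 72
t_a = 72/12 = 6; t_c = 0
T = 2·6 = 12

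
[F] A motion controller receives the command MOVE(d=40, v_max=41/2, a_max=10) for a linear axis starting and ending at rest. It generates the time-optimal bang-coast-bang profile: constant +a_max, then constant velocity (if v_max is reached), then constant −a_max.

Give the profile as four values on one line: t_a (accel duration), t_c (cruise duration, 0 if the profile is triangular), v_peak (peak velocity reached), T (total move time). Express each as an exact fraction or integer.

vₘ²/aₘ = (41/2)²/10 = 1681/40
40 < 1681/40 ⇒ no cruise
v_peak = √(40·10) = √400 = 20
t_a = 20/10 = 2; t_c = 0
T = 2·2 = 4

t_a=2 t_c=0 v_peak=20 T=4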